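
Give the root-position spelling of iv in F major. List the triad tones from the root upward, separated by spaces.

The root, Bb, is scale degree 4 — the same note in F major and F minor; only the chord quality changes. Stacking thirds in F minor on Bb gives Bb–Db–F.

Bb Db F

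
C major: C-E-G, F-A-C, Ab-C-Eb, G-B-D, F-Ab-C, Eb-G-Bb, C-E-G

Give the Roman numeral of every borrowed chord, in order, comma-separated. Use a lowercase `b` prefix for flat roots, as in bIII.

bVI, iv, bIII

C major has the diatonic set C, Dm, Em, F, G, Am, Bdim. C–E–G = C, F–A–C = F and G–B–D = G are all diatonic. Ab–C–Eb doesn't fit — on degree 6 C major would have Am (vi). Ab is the degree-6 chord of C minor, so it is the borrowed bVI. F–Ab–C is not: scale degree 4 in C major carries F (IV). In C minor the chord on that degree is Fm, so here it functions as iv, borrowed from the parallel minor. Eb–G–Bb is not: scale degree 3 in C major carries Em (iii). In C minor the chord on that degree is Eb, so here it functions as bIII, borrowed from the parallel minor.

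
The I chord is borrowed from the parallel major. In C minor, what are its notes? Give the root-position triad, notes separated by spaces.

I is built on scale degree 1, which is C in both C minor and its parallel. In C major the chord on C is C–E–G.

C E G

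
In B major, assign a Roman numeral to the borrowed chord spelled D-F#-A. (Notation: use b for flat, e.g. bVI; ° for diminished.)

bIII

D is the lowered form of scale degree 3 in B major (the diatonic degree 3 is D#). Diatonically B major has D#m (iii) on that degree; D–F#–A is instead the major chord native to B minor, so it takes the label bIII.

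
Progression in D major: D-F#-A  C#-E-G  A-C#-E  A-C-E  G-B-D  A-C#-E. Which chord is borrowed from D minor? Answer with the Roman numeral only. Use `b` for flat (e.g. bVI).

v

In D major the diatonic chords are D, Em, F#m, G, A, Bm, C#dim. Of the given chords, D–F#–A = D, C#–E–G = C#dim, A–C#–E = A and G–B–D = G are diatonic. But A–C–E is foreign: the diatonic V on degree 5 is A, whereas Am comes from D minor. It is labeled v.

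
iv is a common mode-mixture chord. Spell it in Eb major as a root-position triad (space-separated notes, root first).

Ab Cb Eb

The root, Ab, is scale degree 4 — the same note in Eb major and Eb minor; only the chord quality changes. Building the minor chord from the parallel minor on Ab: Ab–Cb–Eb.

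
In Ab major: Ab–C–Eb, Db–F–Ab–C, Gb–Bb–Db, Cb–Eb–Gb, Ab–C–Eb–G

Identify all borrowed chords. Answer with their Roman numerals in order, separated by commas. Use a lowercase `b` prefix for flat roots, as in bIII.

bVII, bIII

The diatonic triads in Ab major are Ab, Bbm, Cm, Db, Eb, Fm, Gdim. Ab–C–Eb = Ab, Db–F–Ab–C = Dbmaj7 and Ab–C–Eb–G = Abmaj7 all belong to that set. Gb–Bb–Db doesn't fit — on degree 7 Ab major would have Gdim (vii°). Gb is the degree-7 chord of Ab minor, so it is the borrowed bVII. Cb–Eb–Gb is not: scale degree 3 in Ab major carries Cm (iii). In Ab minor the chord on that degree is Cb, so here it functions as bIII, borrowed from the parallel minor.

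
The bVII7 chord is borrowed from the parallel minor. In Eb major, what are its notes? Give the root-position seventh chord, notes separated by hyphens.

Db-F-Ab-Cb

bVII7 is built on the lowered scale degree 7. In Eb major degree 7 is D; lowered it becomes Db. Stacking thirds in Eb minor on Db gives Db–F–Ab–Cb.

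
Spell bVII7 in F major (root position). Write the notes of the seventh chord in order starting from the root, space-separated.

Eb G Bb Db

The root of bVII7 is the lowered 7th degree: E becomes Eb. Stacking thirds in F minor on Eb gives Eb–G–Bb–Db.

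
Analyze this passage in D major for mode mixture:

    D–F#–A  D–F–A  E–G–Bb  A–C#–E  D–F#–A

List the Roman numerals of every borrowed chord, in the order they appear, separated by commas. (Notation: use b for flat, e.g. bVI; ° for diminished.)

i, ii°

The diatonic triads in D major are D, Em, F#m, G, A, Bm, C#dim. Of the given chords, D–F#–A = D and A–C#–E = A are diatonic. But D–F–A is foreign: the diatonic I on degree 1 is D, whereas Dm comes from D minor. It is labeled i. E–G–Bb doesn't fit — on degree 2 D major would have Em (ii). Edim is the degree-2 chord of D minor, so it is the borrowed ii°.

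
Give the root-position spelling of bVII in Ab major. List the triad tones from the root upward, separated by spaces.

Gb Bb Db

bVII is built on the lowered scale degree 7. In Ab major degree 7 is G; lowered it becomes Gb. Stacking thirds in Ab minor on Gb gives Gb–Bb–Db.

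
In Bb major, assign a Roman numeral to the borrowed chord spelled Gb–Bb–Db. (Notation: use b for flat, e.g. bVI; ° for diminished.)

In Bb major scale degree 6 is G; Gb is its lowered form, from Bb minor. The diatonic chord on degree 6 would be Gm (vi), but Gb–Bb–Db is the major chord from Bb minor. As a borrowed chord it is labeled bVI.

bVI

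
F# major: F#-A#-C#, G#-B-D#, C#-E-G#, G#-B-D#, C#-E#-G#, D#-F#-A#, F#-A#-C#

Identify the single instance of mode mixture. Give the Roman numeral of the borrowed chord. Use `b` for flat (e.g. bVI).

v

The diatonic triads in F# major are F#, G#m, A#m, B, C#, D#m, E#dim. F#–A#–C# = F#, G#–B–D# = G#m, C#–E#–G# = C# and D#–F#–A# = D#m all belong to that set. C#–E–G# is not: scale degree 5 in F# major carries C# (V). In F# minor the chord on that degree is C#m, so here it functions as v, borrowed from the parallel minor.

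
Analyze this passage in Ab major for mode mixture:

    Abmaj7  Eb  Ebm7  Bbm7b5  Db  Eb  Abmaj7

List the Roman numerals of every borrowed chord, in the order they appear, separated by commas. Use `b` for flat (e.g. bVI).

Ab major has the diatonic set Ab, Bbm, Cm, Db, Eb, Fm, Gdim. Abmaj7, Eb and Db all belong to that set. But Ebm7 (Eb–Gb–Bb–Db) is foreign: the diatonic V on degree 5 is Eb, whereas Ebm7 comes from Ab minor. It is labeled v7. But Bbm7b5 (Bb–Db–Fb–Ab) is foreign: the diatonic ii on degree 2 is Bbm, whereas Bbm7b5 comes from Ab minor. It is labeled iiø7.

v7, iiø7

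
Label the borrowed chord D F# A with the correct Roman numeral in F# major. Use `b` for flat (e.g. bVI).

bVI

D is the lowered form of scale degree 6 in F# major (the diatonic degree 6 is D#). Diatonically F# major has D#m (vi) on that degree; D–F#–A is instead the major chord native to F# minor, so it takes the label bVI.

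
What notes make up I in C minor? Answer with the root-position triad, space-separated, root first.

The root, C, is scale degree 1 — the same note in C minor and C major; only the chord quality changes. In C major the chord on C is C–E–G.

C E G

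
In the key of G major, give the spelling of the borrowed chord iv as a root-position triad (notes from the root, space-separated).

C Eb G

The root, C, is scale degree 4 — the same note in G major and G minor; only the chord quality changes. In G minor the chord on C is C–Eb–G.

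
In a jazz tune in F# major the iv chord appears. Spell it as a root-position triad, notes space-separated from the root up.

B D F#

iv is built on scale degree 4, which is B in both F# major and its parallel. Stacking thirds in F# minor on B gives B–D–F#.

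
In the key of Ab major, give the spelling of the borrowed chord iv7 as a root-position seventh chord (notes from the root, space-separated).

Db Fb Ab Cb

iv7 is built on scale degree 4, which is Db in both Ab major and its parallel. Building the minor-seventh chord from the parallel minor on Db: Db–Fb–Ab–Cb.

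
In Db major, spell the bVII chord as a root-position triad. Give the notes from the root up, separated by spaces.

The root of bVII is the lowered 7th degree: C becomes Cb. In Db minor the chord on Cb is Cb–Eb–Gb.

Cb Eb Gb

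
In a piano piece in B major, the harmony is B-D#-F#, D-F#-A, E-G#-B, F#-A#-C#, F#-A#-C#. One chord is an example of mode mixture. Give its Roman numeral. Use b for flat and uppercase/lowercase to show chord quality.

In B major the diatonic chords are B, C#m, D#m, E, F#, G#m, A#dim. B–D#–F# = B, E–G#–B = E and F#–A#–C# = F# are all diatonic. D–F#–A is not: scale degree 3 in B major carries D#m (iii). In B minor the chord on that degree is D, so here it functions as bIII, borrowed from the parallel minor.

bIII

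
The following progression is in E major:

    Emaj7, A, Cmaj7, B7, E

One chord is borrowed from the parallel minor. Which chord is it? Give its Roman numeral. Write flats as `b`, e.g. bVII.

bVImaj7

In E major the diatonic chords are E, F#m, G#m, A, B, C#m, D#dim. Emaj7, A, B7 and E are all diatonic. Cmaj7 (C–E–G–B) is not: scale degree 6 in E major carries C#m (vi). In E minor the chord on that degree is Cmaj7, so here it functions as bVImaj7, borrowed from the parallel minor.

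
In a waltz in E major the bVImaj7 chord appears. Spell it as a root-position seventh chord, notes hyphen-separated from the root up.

bVImaj7 is built on the lowered scale degree 6. In E major degree 6 is C#; lowered it becomes C. Stacking thirds in E minor on C gives C–E–G–B.

C-E-G-B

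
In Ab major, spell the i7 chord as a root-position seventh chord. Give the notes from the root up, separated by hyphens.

Ab-Cb-Eb-Gb

i7 is built on scale degree 1, which is Ab in both Ab major and its parallel. Building the minor-seventh chord from the parallel minor on Ab: Ab–Cb–Eb–Gb.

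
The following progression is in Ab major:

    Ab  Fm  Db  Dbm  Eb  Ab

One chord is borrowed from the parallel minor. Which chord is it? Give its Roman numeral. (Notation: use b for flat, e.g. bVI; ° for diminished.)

The diatonic triads in Ab major are Ab, Bbm, Cm, Db, Eb, Fm, Gdim. Ab, Fm, Db and Eb are all diatonic. Dbm (Db–Fb–Ab) is not: scale degree 4 in Ab major carries Db (IV). In Ab minor the chord on that degree is Dbm, so here it functions as iv, borrowed from the parallel minor.

iv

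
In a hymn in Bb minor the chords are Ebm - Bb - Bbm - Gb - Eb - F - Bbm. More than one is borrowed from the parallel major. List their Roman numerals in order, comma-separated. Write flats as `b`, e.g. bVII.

I, IV

Bb minor has the diatonic set Bbm, Cdim, Db, Ebm, F, Gb, Ab (with V from harmonic minor). Ebm, Bbm, Gb and F are all diatonic. Bb (Bb–D–F) doesn't fit — on degree 1 Bb minor would have Bbm (i). Bb is the degree-1 chord of Bb major, so it is the borrowed I. Eb (Eb–G–Bb) is not: scale degree 4 in Bb minor carries Ebm (iv). In Bb major the chord on that degree is Eb, so here it functions as IV, borrowed from the parallel major.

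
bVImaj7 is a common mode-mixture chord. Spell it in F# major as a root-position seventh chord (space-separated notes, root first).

The root of bVImaj7 is the lowered 6th degree: D# becomes D. Stacking thirds in F# minor on D gives D–F#–A–C#.

D F# A C#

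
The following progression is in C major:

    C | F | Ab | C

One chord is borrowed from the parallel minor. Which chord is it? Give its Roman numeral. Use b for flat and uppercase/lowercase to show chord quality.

bVI

In C major the diatonic chords are C, Dm, Em, F, G, Am, Bdim. C and F are both diatonic. Ab (Ab–C–Eb) doesn't fit — on degree 6 C major would have Am (vi). Ab is the degree-6 chord of C minor, so it is the borrowed bVI.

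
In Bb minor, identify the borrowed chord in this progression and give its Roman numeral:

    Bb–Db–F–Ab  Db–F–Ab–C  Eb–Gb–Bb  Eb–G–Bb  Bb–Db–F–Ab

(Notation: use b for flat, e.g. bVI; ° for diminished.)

IV

Bb minor has the diatonic set Bbm, Cdim, Db, Ebm, F, Gb, Ab (with V from harmonic minor). Bb–Db–F–Ab = Bbm7, Db–F–Ab–C = Dbmaj7 and Eb–Gb–Bb = Ebm are all diatonic. Eb–G–Bb doesn't fit — on degree 4 Bb minor would have Ebm (iv). Eb is the degree-4 chord of Bb major, so it is the borrowed IV.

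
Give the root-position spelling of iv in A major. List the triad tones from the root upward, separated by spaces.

The root, D, is scale degree 4 — the same note in A major and A minor; only the chord quality changes. Building the minor chord from the parallel minor on D: D–F–A.

D F A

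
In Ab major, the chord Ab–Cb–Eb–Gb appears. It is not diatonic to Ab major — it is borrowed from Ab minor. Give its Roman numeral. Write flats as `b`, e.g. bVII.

The root Ab is the diatonic 1st degree of Ab major; the borrowing shows in the chord quality. Diatonically Ab major has Ab (I) on that degree; Ab–Cb–Eb–Gb is instead the minor-seventh chord native to Ab minor, so it takes the label i7.

i7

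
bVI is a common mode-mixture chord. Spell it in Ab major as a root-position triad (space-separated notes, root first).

Fb Ab Cb

The root of bVI is the lowered 6th degree: F becomes Fb. Building the major chord from the parallel minor on Fb: Fb–Ab–Cb.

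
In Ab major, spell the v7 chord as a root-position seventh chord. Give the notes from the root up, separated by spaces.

v7 is built on scale degree 5, which is Eb in both Ab major and its parallel. Stacking thirds in Ab minor on Eb gives Eb–Gb–Bb–Db.

Eb Gb Bb Db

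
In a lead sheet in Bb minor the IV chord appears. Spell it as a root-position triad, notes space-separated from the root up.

Eb G Bb

IV is built on scale degree 4, which is Eb in both Bb minor and its parallel. Building the major chord from the parallel major on Eb: Eb–G–Bb.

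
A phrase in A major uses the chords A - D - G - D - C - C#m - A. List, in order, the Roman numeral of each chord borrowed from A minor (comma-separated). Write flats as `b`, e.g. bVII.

In A major the diatonic chords are A, Bm, C#m, D, E, F#m, G#dim. A, D and C#m all belong to that set. G (G–B–D) is not: scale degree 7 in A major carries G#dim (vii°). In A minor the chord on that degree is G, so here it functions as bVII, borrowed from the parallel minor. But C (C–E–G) is foreign: the diatonic iii on degree 3 is C#m, whereas C comes from A minor. It is labeled bIII.

bVII, bIII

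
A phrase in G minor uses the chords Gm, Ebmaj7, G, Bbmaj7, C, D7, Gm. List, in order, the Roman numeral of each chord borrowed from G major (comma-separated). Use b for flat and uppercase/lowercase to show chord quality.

In G minor (with V from harmonic minor) the diatonic chords are Gm, Adim, Bb, Cm, D, Eb, F. Of the given chords, Gm, Ebmaj7, Bbmaj7 and D7 are diatonic. But G (G–B–D) is foreign: the diatonic i on degree 1 is Gm, whereas G comes from G major. It is labeled I. C (C–E–G) doesn't fit — on degree 4 G minor would have Cm (iv). C is the degree-4 chord of G major, so it is the borrowed IV.

I, IV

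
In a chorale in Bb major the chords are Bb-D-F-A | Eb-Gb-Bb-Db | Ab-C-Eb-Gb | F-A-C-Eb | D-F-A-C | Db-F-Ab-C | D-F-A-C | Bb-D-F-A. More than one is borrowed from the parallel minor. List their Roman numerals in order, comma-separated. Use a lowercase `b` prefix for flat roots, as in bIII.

The diatonic triads in Bb major are Bb, Cm, Dm, Eb, F, Gm, Adim. Of the given chords, Bb–D–F–A = Bbmaj7, F–A–C–Eb = F7 and D–F–A–C = Dm7 are diatonic. Eb–Gb–Bb–Db is not: scale degree 4 in Bb major carries Eb (IV). In Bb minor the chord on that degree is Ebm7, so here it functions as iv7, borrowed from the parallel minor. But Ab–C–Eb–Gb is foreign: the diatonic vii° on degree 7 is Adim, whereas Ab7 comes from Bb minor. It is labeled bVII7. Db–F–Ab–C doesn't fit — on degree 3 Bb major would have Dm (iii). Dbmaj7 is the degree-3 chord of Bb minor, so it is the borrowed bIIImaj7.

iv7, bVII7, bIIImaj7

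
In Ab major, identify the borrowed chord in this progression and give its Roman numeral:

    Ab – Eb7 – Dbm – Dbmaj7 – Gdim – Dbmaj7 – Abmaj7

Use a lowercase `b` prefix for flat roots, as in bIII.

iv

In Ab major the diatonic chords are Ab, Bbm, Cm, Db, Eb, Fm, Gdim. Ab, Eb7, Dbmaj7, Gdim and Abmaj7 are all diatonic. But Dbm (Db–Fb–Ab) is foreign: the diatonic IV on degree 4 is Db, whereas Dbm comes from Ab minor. It is labeled iv.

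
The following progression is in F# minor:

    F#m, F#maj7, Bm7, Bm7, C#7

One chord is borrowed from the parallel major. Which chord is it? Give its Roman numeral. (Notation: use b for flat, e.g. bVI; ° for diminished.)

The diatonic triads in F# minor (with V from harmonic minor) are F#m, G#dim, A, Bm, C#, D, E. F#m, Bm7 and C#7 all belong to that set. But F#maj7 (F#–A#–C#–E#) is foreign: the diatonic i on degree 1 is F#m, whereas F#maj7 comes from F# major. It is labeled Imaj7.

Imaj7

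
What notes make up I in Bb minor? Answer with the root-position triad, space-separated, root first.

I is built on scale degree 1, which is Bb in both Bb minor and its parallel. Stacking thirds in Bb major on Bb gives Bb–D–F.

Bb D F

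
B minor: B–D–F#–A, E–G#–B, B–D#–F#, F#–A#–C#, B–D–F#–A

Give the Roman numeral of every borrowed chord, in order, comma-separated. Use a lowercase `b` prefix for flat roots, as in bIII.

IV, I

The diatonic triads in B minor (with V from harmonic minor) are Bm, C#dim, D, Em, F#, G, A. Of the given chords, B–D–F#–A = Bm7 and F#–A#–C# = F# are diatonic. E–G#–B is not: scale degree 4 in B minor carries Em (iv). In B major the chord on that degree is E, so here it functions as IV, borrowed from the parallel major. B–D#–F# doesn't fit — on degree 1 B minor would have Bm (i). B is the degree-1 chord of B major, so it is the borrowed I.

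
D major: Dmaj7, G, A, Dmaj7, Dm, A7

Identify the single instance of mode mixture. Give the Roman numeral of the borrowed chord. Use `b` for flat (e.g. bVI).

In D major the diatonic chords are D, Em, F#m, G, A, Bm, C#dim. Dmaj7, G, A and A7 are all diatonic. Dm (D–F–A) is not: scale degree 1 in D major carries D (I). In D minor the chord on that degree is Dm, so here it functions as i, borrowed from the parallel minor.

i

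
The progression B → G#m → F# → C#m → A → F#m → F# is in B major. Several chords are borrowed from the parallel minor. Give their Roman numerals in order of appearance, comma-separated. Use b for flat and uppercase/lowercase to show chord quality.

bVII, v

In B major the diatonic chords are B, C#m, D#m, E, F#, G#m, A#dim. B, G#m, F# and C#m all belong to that set. A (A–C#–E) doesn't fit — on degree 7 B major would have A#dim (vii°). A is the degree-7 chord of B minor, so it is the borrowed bVII. F#m (F#–A–C#) is not: scale degree 5 in B major carries F# (V). In B minor the chord on that degree is F#m, so here it functions as v, borrowed from the parallel minor.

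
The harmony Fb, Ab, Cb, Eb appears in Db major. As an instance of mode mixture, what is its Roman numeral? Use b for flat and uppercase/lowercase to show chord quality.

Fb is the lowered form of scale degree 3 in Db major (the diatonic degree 3 is F). Diatonically Db major has Fm (iii) on that degree; Fb–Ab–Cb–Eb is instead the major-seventh chord native to Db minor, so it takes the label bIIImaj7.

bIIImaj7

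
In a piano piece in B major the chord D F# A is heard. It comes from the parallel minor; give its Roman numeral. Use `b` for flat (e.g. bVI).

bIII

The root D is the lowered 3rd scale degree — diatonically B major has D# there. Diatonically B major has D#m (iii) on that degree; D–F#–A is instead the major chord native to B minor, so it takes the label bIII.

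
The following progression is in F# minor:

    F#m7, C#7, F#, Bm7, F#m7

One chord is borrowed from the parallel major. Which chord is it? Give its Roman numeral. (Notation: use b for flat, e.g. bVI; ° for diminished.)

I

In F# minor (with V from harmonic minor) the diatonic chords are F#m, G#dim, A, Bm, C#, D, E. F#m7, C#7 and Bm7 are all diatonic. F# (F#–A#–C#) is not: scale degree 1 in F# minor carries F#m (i). In F# major the chord on that degree is F#, so here it functions as I, borrowed from the parallel major.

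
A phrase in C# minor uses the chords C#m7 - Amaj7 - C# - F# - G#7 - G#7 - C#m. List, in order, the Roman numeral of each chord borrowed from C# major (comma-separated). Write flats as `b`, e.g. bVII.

C# minor has the diatonic set C#m, D#dim, E, F#m, G#, A, B (with V from harmonic minor). C#m7, Amaj7, G#7 and C#m all belong to that set. C# (C#–E#–G#) is not: scale degree 1 in C# minor carries C#m (i). In C# major the chord on that degree is C#, so here it functions as I, borrowed from the parallel major. F# (F#–A#–C#) doesn't fit — on degree 4 C# minor would have F#m (iv). F# is the degree-4 chord of C# major, so it is the borrowed IV.

I, IV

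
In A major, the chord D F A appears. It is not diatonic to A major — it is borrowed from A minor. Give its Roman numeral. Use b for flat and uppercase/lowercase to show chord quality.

The root D is the diatonic 4th degree of A major; the borrowing shows in the chord quality. The diatonic chord on degree 4 would be D (IV), but D–F–A is the minor chord from A minor. As a borrowed chord it is labeled iv.

iv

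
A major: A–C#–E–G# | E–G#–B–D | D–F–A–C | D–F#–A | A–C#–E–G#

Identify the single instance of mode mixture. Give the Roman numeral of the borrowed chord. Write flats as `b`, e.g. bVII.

iv7

In A major the diatonic chords are A, Bm, C#m, D, E, F#m, G#dim. A–C#–E–G# = Amaj7, E–G#–B–D = E7 and D–F#–A = D all belong to that set. D–F–A–C doesn't fit — on degree 4 A major would have D (IV). Dm7 is the degree-4 chord of A minor, so it is the borrowed iv7.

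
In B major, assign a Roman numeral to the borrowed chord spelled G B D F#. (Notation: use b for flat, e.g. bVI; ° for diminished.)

bVImaj7

G is the lowered form of scale degree 6 in B major (the diatonic degree 6 is G#). The diatonic chord on degree 6 would be G#m (vi), but G–B–D–F# is the major-seventh chord from B minor. As a borrowed chord it is labeled bVImaj7.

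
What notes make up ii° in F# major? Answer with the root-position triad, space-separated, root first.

The root, G#, is scale degree 2 — the same note in F# major and F# minor; only the chord quality changes. In F# minor the chord on G# is G#–B–D.

G# B D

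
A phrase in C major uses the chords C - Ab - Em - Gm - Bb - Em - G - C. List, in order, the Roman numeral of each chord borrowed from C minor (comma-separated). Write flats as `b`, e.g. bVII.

bVI, v, bVII

The diatonic triads in C major are C, Dm, Em, F, G, Am, Bdim. C, Em and G are all diatonic. Ab (Ab–C–Eb) is not: scale degree 6 in C major carries Am (vi). In C minor the chord on that degree is Ab, so here it functions as bVI, borrowed from the parallel minor. But Gm (G–Bb–D) is foreign: the diatonic V on degree 5 is G, whereas Gm comes from C minor. It is labeled v. But Bb (Bb–D–F) is foreign: the diatonic vii° on degree 7 is Bdim, whereas Bb comes from C minor. It is labeled bVII.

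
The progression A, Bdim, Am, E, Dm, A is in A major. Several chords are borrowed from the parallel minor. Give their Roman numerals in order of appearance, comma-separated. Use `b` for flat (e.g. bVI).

ii°, i, iv

In A major the diatonic chords are A, Bm, C#m, D, E, F#m, G#dim. A and E are both diatonic. Bdim (B–D–F) is not: scale degree 2 in A major carries Bm (ii). In A minor the chord on that degree is Bdim, so here it functions as ii°, borrowed from the parallel minor. Am (A–C–E) is not: scale degree 1 in A major carries A (I). In A minor the chord on that degree is Am, so here it functions as i, borrowed from the parallel minor. Dm (D–F–A) is not: scale degree 4 in A major carries D (IV). In A minor the chord on that degree is Dm, so here it functions as iv, borrowed from the parallel minor.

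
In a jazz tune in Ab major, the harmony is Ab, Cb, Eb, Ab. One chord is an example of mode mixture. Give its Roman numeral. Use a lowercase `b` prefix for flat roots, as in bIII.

bIII

In Ab major the diatonic chords are Ab, Bbm, Cm, Db, Eb, Fm, Gdim. Ab and Eb both belong to that set. Cb (Cb–Eb–Gb) is not: scale degree 3 in Ab major carries Cm (iii). In Ab minor the chord on that degree is Cb, so here it functions as bIII, borrowed from the parallel minor.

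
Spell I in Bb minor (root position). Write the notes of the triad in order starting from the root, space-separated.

Bb D F

I is built on scale degree 1, which is Bb in both Bb minor and its parallel. Stacking thirds in Bb major on Bb gives Bb–D–F.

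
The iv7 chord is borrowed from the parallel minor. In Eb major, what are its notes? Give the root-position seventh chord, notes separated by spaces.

Ab Cb Eb Gb

The root, Ab, is scale degree 4 — the same note in Eb major and Eb minor; only the chord quality changes. In Eb minor the chord on Ab is Ab–Cb–Eb–Gb.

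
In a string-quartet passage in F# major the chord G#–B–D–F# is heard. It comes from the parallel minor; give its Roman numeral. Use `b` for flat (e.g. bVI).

The root G# is the diatonic 2nd degree of F# major; the borrowing shows in the chord quality. Diatonically F# major has G#m (ii) on that degree; G#–B–D–F# is instead the half-diminished-seventh chord native to F# minor, so it takes the label iiø7.

iiø7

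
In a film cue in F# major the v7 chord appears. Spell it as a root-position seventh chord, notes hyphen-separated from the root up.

C#-E-G#-B

The root, C#, is scale degree 5 — the same note in F# major and F# minor; only the chord quality changes. Building the minor-seventh chord from the parallel minor on C#: C#–E–G#–B.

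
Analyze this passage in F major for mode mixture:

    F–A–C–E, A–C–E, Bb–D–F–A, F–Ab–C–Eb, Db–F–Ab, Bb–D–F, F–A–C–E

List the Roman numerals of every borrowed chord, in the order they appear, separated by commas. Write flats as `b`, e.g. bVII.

In F major the diatonic chords are F, Gm, Am, Bb, C, Dm, Edim. F–A–C–E = Fmaj7, A–C–E = Am, Bb–D–F–A = Bbmaj7 and Bb–D–F = Bb all belong to that set. F–Ab–C–Eb doesn't fit — on degree 1 F major would have F (I). Fm7 is the degree-1 chord of F minor, so it is the borrowed i7. Db–F–Ab doesn't fit — on degree 6 F major would have Dm (vi). Db is the degree-6 chord of F minor, so it is the borrowed bVI.

i7, bVI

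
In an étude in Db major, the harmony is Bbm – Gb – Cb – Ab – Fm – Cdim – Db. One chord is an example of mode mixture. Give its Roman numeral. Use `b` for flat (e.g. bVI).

Db major has the diatonic set Db, Ebm, Fm, Gb, Ab, Bbm, Cdim. Of the given chords, Bbm, Gb, Ab, Fm, Cdim and Db are diatonic. Cb (Cb–Eb–Gb) doesn't fit — on degree 7 Db major would have Cdim (vii°). Cb is the degree-7 chord of Db minor, so it is the borrowed bVII.

bVII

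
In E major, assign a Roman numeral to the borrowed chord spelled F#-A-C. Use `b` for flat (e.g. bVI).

ii°

The root F# is the diatonic 2nd degree of E major; the borrowing shows in the chord quality. F#–A–C is a diminished chord — the form found in E minor, not the diatonic ii (F#m). Borrowed into E major it is written ii°.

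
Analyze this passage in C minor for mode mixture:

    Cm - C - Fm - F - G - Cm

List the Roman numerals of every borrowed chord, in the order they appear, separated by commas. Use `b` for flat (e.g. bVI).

I, IV

The diatonic triads in C minor (with V from harmonic minor) are Cm, Ddim, Eb, Fm, G, Ab, Bb. Cm, Fm and G all belong to that set. C (C–E–G) is not: scale degree 1 in C minor carries Cm (i). In C major the chord on that degree is C, so here it functions as I, borrowed from the parallel major. F (F–A–C) doesn't fit — on degree 4 C minor would have Fm (iv). F is the degree-4 chord of C major, so it is the borrowed IV.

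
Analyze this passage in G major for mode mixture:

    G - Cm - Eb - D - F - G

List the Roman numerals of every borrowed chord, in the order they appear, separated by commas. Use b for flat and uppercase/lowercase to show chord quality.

The diatonic triads in G major are G, Am, Bm, C, D, Em, F#dim. G and D both belong to that set. But Cm (C–Eb–G) is foreign: the diatonic IV on degree 4 is C, whereas Cm comes from G minor. It is labeled iv. Eb (Eb–G–Bb) is not: scale degree 6 in G major carries Em (vi). In G minor the chord on that degree is Eb, so here it functions as bVI, borrowed from the parallel minor. F (F–A–C) doesn't fit — on degree 7 G major would have F#dim (vii°). F is the degree-7 chord of G minor, so it is the borrowed bVII.

iv, bVI, bVII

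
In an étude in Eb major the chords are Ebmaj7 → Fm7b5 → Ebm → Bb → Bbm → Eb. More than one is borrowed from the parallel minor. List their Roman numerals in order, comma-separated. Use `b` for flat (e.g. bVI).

iiø7, i, v

Eb major has the diatonic set Eb, Fm, Gm, Ab, Bb, Cm, Ddim. Ebmaj7, Bb and Eb all belong to that set. Fm7b5 (F–Ab–Cb–Eb) doesn't fit — on degree 2 Eb major would have Fm (ii). Fm7b5 is the degree-2 chord of Eb minor, so it is the borrowed iiø7. Ebm (Eb–Gb–Bb) is not: scale degree 1 in Eb major carries Eb (I). In Eb minor the chord on that degree is Ebm, so here it functions as i, borrowed from the parallel minor. Bbm (Bb–Db–F) doesn't fit — on degree 5 Eb major would have Bb (V). Bbm is the degree-5 chord of Eb minor, so it is the borrowed v.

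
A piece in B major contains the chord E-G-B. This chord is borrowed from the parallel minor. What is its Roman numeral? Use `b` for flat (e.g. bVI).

iv

The root E is the diatonic 4th degree of B major; the borrowing shows in the chord quality. Diatonically B major has E (IV) on that degree; E–G–B is instead the minor chord native to B minor, so it takes the label iv.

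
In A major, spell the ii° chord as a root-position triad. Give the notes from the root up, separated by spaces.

The root, B, is scale degree 2 — the same note in A major and A minor; only the chord quality changes. Building the diminished chord from the parallel minor on B: B–D–F.

B D F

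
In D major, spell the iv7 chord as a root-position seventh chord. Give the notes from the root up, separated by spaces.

G Bb D F

The root, G, is scale degree 4 — the same note in D major and D minor; only the chord quality changes. Stacking thirds in D minor on G gives G–Bb–D–F.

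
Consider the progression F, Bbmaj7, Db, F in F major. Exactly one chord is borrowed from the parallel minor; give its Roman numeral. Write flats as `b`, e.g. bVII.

bVI

F major has the diatonic set F, Gm, Am, Bb, C, Dm, Edim. F and Bbmaj7 are both diatonic. Db (Db–F–Ab) is not: scale degree 6 in F major carries Dm (vi). In F minor the chord on that degree is Db, so here it functions as bVI, borrowed from the parallel minor.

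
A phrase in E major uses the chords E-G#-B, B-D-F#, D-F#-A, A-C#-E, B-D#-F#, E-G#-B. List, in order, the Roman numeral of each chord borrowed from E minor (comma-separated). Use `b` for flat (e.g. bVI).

In E major the diatonic chords are E, F#m, G#m, A, B, C#m, D#dim. Of the given chords, E–G#–B = E, A–C#–E = A and B–D#–F# = B are diatonic. B–D–F# is not: scale degree 5 in E major carries B (V). In E minor the chord on that degree is Bm, so here it functions as v, borrowed from the parallel minor. D–F#–A doesn't fit — on degree 7 E major would have D#dim (vii°). D is the degree-7 chord of E minor, so it is the borrowed bVII.

v, bVII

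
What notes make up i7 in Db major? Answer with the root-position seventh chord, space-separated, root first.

The root, Db, is scale degree 1 — the same note in Db major and Db minor; only the chord quality changes. Building the minor-seventh chord from the parallel minor on Db: Db–Fb–Ab–Cb.

Db Fb Ab Cb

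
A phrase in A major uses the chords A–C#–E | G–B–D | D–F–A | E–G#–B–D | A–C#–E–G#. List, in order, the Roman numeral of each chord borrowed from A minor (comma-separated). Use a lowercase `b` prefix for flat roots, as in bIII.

A major has the diatonic set A, Bm, C#m, D, E, F#m, G#dim. Of the given chords, A–C#–E = A, E–G#–B–D = E7 and A–C#–E–G# = Amaj7 are diatonic. But G–B–D is foreign: the diatonic vii° on degree 7 is G#dim, whereas G comes from A minor. It is labeled bVII. But D–F–A is foreign: the diatonic IV on degree 4 is D, whereas Dm comes from A minor. It is labeled iv.

bVII, iv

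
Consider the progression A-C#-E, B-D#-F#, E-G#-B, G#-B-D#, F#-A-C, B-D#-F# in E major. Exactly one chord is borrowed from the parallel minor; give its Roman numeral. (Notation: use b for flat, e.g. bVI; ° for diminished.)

The diatonic triads in E major are E, F#m, G#m, A, B, C#m, D#dim. A–C#–E = A, B–D#–F# = B, E–G#–B = E and G#–B–D# = G#m all belong to that set. But F#–A–C is foreign: the diatonic ii on degree 2 is F#m, whereas F#dim comes from E minor. It is labeled ii°.

ii°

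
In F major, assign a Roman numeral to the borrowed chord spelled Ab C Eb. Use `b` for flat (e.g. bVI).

bIII

The root Ab is the lowered 3rd scale degree — diatonically F major has A there. Diatonically F major has Am (iii) on that degree; Ab–C–Eb is instead the major chord native to F minor, so it takes the label bIII.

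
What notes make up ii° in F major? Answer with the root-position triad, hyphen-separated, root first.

The root, G, is scale degree 2 — the same note in F major and F minor; only the chord quality changes. Building the diminished chord from the parallel minor on G: G–Bb–Db.

G-Bb-Db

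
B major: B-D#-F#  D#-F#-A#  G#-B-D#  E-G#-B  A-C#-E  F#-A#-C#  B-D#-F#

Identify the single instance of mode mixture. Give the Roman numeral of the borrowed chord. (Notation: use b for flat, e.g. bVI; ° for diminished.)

bVII

In B major the diatonic chords are B, C#m, D#m, E, F#, G#m, A#dim. Of the given chords, B–D#–F# = B, D#–F#–A# = D#m, G#–B–D# = G#m, E–G#–B = E and F#–A#–C# = F# are diatonic. A–C#–E doesn't fit — on degree 7 B major would have A#dim (vii°). A is the degree-7 chord of B minor, so it is the borrowed bVII.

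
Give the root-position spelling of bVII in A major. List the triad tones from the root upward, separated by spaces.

G B D

bVII is built on the lowered scale degree 7. In A major degree 7 is G#; lowered it becomes G. In A minor the chord on G is G–B–D.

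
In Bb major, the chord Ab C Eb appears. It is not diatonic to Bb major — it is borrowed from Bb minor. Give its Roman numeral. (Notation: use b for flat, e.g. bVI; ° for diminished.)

bVII

Ab is the lowered form of scale degree 7 in Bb major (the diatonic degree 7 is A). The diatonic chord on degree 7 would be Adim (vii°), but Ab–C–Eb is the major chord from Bb minor. As a borrowed chord it is labeled bVII.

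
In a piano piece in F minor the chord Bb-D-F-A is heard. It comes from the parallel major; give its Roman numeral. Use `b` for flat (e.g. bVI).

The root Bb is the diatonic 4th degree of F minor; the borrowing shows in the chord quality. Diatonically F minor has Bbm (iv) on that degree; Bb–D–F–A is instead the major-seventh chord native to F major, so it takes the label IVmaj7.

IVmaj7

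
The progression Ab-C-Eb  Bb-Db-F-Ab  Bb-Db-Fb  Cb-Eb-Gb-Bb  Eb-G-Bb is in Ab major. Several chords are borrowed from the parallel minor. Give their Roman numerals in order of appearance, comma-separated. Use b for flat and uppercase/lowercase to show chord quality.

ii°, bIIImaj7

Ab major has the diatonic set Ab, Bbm, Cm, Db, Eb, Fm, Gdim. Of the given chords, Ab–C–Eb = Ab, Bb–Db–F–Ab = Bbm7 and Eb–G–Bb = Eb are diatonic. But Bb–Db–Fb is foreign: the diatonic ii on degree 2 is Bbm, whereas Bbdim comes from Ab minor. It is labeled ii°. Cb–Eb–Gb–Bb doesn't fit — on degree 3 Ab major would have Cm (iii). Cbmaj7 is the degree-3 chord of Ab minor, so it is the borrowed bIIImaj7.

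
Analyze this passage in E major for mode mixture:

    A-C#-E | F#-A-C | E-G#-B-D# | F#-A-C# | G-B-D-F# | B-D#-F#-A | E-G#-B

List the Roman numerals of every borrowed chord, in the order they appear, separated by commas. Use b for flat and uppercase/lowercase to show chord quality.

E major has the diatonic set E, F#m, G#m, A, B, C#m, D#dim. A–C#–E = A, E–G#–B–D# = Emaj7, F#–A–C# = F#m, B–D#–F#–A = B7 and E–G#–B = E all belong to that set. But F#–A–C is foreign: the diatonic ii on degree 2 is F#m, whereas F#dim comes from E minor. It is labeled ii°. But G–B–D–F# is foreign: the diatonic iii on degree 3 is G#m, whereas Gmaj7 comes from E minor. It is labeled bIIImaj7.

ii°, bIIImaj7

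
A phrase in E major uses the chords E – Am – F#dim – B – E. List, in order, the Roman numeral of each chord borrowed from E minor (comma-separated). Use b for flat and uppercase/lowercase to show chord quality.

The diatonic triads in E major are E, F#m, G#m, A, B, C#m, D#dim. Of the given chords, E and B are diatonic. Am (A–C–E) doesn't fit — on degree 4 E major would have A (IV). Am is the degree-4 chord of E minor, so it is the borrowed iv. But F#dim (F#–A–C) is foreign: the diatonic ii on degree 2 is F#m, whereas F#dim comes from E minor. It is labeled ii°.

iv, ii°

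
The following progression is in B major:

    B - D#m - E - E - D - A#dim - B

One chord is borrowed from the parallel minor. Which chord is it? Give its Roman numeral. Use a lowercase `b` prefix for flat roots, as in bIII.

In B major the diatonic chords are B, C#m, D#m, E, F#, G#m, A#dim. Of the given chords, B, D#m, E and A#dim are diatonic. But D (D–F#–A) is foreign: the diatonic iii on degree 3 is D#m, whereas D comes from B minor. It is labeled bIII.

bIII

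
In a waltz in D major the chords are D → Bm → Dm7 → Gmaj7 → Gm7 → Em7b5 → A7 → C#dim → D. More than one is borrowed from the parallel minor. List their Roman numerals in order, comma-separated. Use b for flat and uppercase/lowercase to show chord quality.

The diatonic triads in D major are D, Em, F#m, G, A, Bm, C#dim. D, Bm, Gmaj7, A7 and C#dim all belong to that set. Dm7 (D–F–A–C) doesn't fit — on degree 1 D major would have D (I). Dm7 is the degree-1 chord of D minor, so it is the borrowed i7. Gm7 (G–Bb–D–F) is not: scale degree 4 in D major carries G (IV). In D minor the chord on that degree is Gm7, so here it functions as iv7, borrowed from the parallel minor. Em7b5 (E–G–Bb–D) is not: scale degree 2 in D major carries Em (ii). In D minor the chord on that degree is Em7b5, so here it functions as iiø7, borrowed from the parallel minor.

i7, iv7, iiø7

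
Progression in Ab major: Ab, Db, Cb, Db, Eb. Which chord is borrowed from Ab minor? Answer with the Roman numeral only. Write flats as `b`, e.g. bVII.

bIII

Ab major has the diatonic set Ab, Bbm, Cm, Db, Eb, Fm, Gdim. Ab, Db and Eb all belong to that set. Cb (Cb–Eb–Gb) doesn't fit — on degree 3 Ab major would have Cm (iii). Cb is the degree-3 chord of Ab minor, so it is the borrowed bIII.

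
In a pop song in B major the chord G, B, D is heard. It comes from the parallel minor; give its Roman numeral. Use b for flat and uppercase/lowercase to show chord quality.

bVI

In B major scale degree 6 is G#; G is its lowered form, from B minor. The diatonic chord on degree 6 would be G#m (vi), but G–B–D is the major chord from B minor. As a borrowed chord it is labeled bVI.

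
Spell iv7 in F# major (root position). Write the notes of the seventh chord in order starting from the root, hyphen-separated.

B-D-F#-A

The root, B, is scale degree 4 — the same note in F# major and F# minor; only the chord quality changes. In F# minor the chord on B is B–D–F#–A.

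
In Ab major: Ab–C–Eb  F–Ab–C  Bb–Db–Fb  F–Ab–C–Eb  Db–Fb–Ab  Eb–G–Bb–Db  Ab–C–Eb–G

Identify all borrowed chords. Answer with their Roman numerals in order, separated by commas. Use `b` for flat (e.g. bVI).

Ab major has the diatonic set Ab, Bbm, Cm, Db, Eb, Fm, Gdim. Ab–C–Eb = Ab, F–Ab–C = Fm, F–Ab–C–Eb = Fm7, Eb–G–Bb–Db = Eb7 and Ab–C–Eb–G = Abmaj7 are all diatonic. Bb–Db–Fb doesn't fit — on degree 2 Ab major would have Bbm (ii). Bbdim is the degree-2 chord of Ab minor, so it is the borrowed ii°. But Db–Fb–Ab is foreign: the diatonic IV on degree 4 is Db, whereas Dbm comes from Ab minor. It is labeled iv.

ii°, iv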